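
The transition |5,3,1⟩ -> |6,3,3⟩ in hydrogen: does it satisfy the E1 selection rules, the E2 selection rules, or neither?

E2

Δl = 3 − 3 = +0; l_i + l_f = 6.
Δm_l = +2.
E1 (Δl = ±1, |Δm_l| ≤ 1): not satisfied.
E2 (Δl = 0,±2, l_i+l_f ≥ 2, |Δm_l| ≤ 2): satisfied.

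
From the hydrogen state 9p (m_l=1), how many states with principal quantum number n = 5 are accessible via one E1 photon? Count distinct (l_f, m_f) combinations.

E1 requires Δl = ±1, so l_f ∈ {0, 2}; with 0 ≤ l_f ≤ n_f−1 = 4, the allowed l_f values are {0, 2}.
For l_f = 0: m_f ∈ {m_i−1, m_i, m_i+1} ∩ [−0, 0] = {0} → 1 state.
For l_f = 2: m_f ∈ {m_i−1, m_i, m_i+1} ∩ [−2, 2] = {0, 1, 2} → 3 states.
Total: 4.

4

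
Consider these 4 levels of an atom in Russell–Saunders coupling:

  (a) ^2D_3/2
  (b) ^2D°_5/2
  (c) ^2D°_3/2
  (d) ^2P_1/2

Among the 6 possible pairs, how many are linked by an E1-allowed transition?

(a)–(b): allowed.
(a)–(c): allowed.
(a)–(d): forbidden (parity).
(b)–(c): forbidden (parity).
(b)–(d): forbidden (ΔJ).
(c)–(d): allowed.
Allowed pairs: 3 of 6.

3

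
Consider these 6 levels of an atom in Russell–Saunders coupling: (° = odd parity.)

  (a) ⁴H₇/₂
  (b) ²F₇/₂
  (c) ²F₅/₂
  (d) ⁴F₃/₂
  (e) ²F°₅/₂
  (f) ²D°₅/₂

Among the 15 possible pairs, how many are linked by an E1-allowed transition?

(a)–(b): forbidden (parity, ΔS, ΔL).
(a)–(c): forbidden (parity, ΔS, ΔL).
(a)–(d): forbidden (parity, ΔL, ΔJ).
(a)–(e): forbidden (ΔS, ΔL).
(a)–(f): forbidden (ΔS, ΔL).
(b)–(c): forbidden (parity).
(b)–(d): forbidden (parity, ΔS, ΔJ).
(b)–(e): allowed.
(b)–(f): allowed.
(c)–(d): forbidden (parity, ΔS).
(c)–(e): allowed.
(c)–(f): allowed.
(d)–(e): forbidden (ΔS).
(d)–(f): forbidden (ΔS).
(e)–(f): forbidden (parity).
Allowed pairs: 4 of 15.

4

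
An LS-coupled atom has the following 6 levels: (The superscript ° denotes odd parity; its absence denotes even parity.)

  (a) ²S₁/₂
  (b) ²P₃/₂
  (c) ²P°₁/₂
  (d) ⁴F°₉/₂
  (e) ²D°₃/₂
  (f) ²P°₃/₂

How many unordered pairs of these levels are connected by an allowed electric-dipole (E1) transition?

(a)–(b): forbidden (parity).
(a)–(c): allowed.
(a)–(d): forbidden (ΔS, ΔL, ΔJ).
(a)–(e): forbidden (ΔL).
(a)–(f): allowed.
(b)–(c): allowed.
(b)–(d): forbidden (ΔS, ΔL, ΔJ).
(b)–(e): allowed.
(b)–(f): allowed.
(c)–(d): forbidden (parity, ΔS, ΔL, ΔJ).
(c)–(e): forbidden (parity).
(c)–(f): forbidden (parity).
(d)–(e): forbidden (parity, ΔS, ΔJ).
(d)–(f): forbidden (parity, ΔS, ΔL, ΔJ).
(e)–(f): forbidden (parity).
Allowed pairs: 5 of 15.

5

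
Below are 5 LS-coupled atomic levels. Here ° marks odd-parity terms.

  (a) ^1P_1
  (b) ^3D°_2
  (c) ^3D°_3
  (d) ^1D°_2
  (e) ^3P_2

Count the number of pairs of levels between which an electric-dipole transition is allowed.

(a)–(b): forbidden (ΔS).
(a)–(c): forbidden (ΔS, ΔJ).
(a)–(d): allowed.
(a)–(e): forbidden (parity, ΔS).
(b)–(c): forbidden (parity).
(b)–(d): forbidden (parity, ΔS).
(b)–(e): allowed.
(c)–(d): forbidden (parity, ΔS).
(c)–(e): allowed.
(d)–(e): forbidden (ΔS).
Allowed pairs: 3 of 10.

3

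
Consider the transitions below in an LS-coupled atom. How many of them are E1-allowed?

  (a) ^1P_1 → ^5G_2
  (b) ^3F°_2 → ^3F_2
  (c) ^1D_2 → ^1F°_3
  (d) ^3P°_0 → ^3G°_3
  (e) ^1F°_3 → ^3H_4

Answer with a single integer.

(a) forbidden (parity, ΔS, ΔL fail)
(b) allowed
(c) allowed
(d) forbidden (parity, ΔL, ΔJ fail)
(e) forbidden (ΔS, ΔL fail)
Total allowed: 2 of 5.

2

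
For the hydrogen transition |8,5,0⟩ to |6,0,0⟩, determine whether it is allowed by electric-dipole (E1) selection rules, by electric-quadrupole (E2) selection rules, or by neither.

Δl = 0 − 5 = -5; l_i + l_f = 5.
Δm_l = +0.
E1 (Δl = ±1, |Δm_l| ≤ 1): not satisfied.
E2 (Δl = 0,±2, l_i+l_f ≥ 2, |Δm_l| ≤ 2): not satisfied.

neither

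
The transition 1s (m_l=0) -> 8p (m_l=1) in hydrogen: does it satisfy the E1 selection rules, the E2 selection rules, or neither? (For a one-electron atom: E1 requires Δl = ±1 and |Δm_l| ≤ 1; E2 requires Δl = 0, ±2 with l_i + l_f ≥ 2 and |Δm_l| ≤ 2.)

Δl = 1 − 0 = +1; l_i + l_f = 1.
Δm_l = +1.
E1 (Δl = ±1, |Δm_l| ≤ 1): satisfied.
E2 (Δl = 0,±2, l_i+l_f ≥ 2, |Δm_l| ≤ 2): not satisfied.

E1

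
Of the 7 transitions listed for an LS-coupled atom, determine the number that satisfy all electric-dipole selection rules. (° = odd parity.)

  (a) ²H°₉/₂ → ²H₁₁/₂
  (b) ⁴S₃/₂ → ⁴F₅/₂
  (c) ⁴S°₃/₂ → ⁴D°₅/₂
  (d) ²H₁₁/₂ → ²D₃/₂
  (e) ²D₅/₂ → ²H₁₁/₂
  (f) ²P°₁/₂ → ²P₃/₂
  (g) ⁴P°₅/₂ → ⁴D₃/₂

(a) allowed
(b) forbidden (parity, ΔL fail)
(c) forbidden (parity, ΔL fail)
(d) forbidden (parity, ΔL, ΔJ fail)
(e) forbidden (parity, ΔL, ΔJ fail)
(f) allowed
(g) allowed
Total allowed: 3 of 7.

3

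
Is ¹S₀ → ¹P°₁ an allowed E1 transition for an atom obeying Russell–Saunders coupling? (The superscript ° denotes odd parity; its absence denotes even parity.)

Parity must change: even → odd — passes.
ΔS = 0: S: 0 → 0 — passes.
ΔL = 0, ±1 (not L=0↔0): L: 0 → 1, ΔL = +1 — passes.
ΔJ = 0, ±1 (not J=0↔0): J: 0 → 1, ΔJ = +1 — passes.
All four E1 rules are satisfied.

allowed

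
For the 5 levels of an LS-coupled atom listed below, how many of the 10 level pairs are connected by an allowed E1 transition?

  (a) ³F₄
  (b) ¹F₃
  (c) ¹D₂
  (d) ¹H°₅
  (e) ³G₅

0

(a)–(b): forbidden (parity, ΔS).
(a)–(c): forbidden (parity, ΔS, ΔJ).
(a)–(d): forbidden (ΔS, ΔL).
(a)–(e): forbidden (parity).
(b)–(c): forbidden (parity).
(b)–(d): forbidden (ΔL, ΔJ).
(b)–(e): forbidden (parity, ΔS, ΔJ).
(c)–(d): forbidden (ΔL, ΔJ).
(c)–(e): forbidden (parity, ΔS, ΔL, ΔJ).
(d)–(e): forbidden (ΔS).
Allowed pairs: 0 of 10.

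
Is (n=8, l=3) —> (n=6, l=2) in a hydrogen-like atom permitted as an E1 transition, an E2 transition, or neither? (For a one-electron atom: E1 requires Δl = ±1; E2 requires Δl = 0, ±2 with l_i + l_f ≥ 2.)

Δl = 2 − 3 = -1; l_i + l_f = 5.
E1 (Δl = ±1): satisfied.
E2 (Δl = 0,±2, l_i+l_f ≥ 2): not satisfied.

E1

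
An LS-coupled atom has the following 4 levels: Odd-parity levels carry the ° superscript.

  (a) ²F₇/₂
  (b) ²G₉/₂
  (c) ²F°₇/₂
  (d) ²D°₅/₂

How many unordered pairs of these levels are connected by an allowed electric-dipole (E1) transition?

(a)–(b): forbidden (parity).
(a)–(c): allowed.
(a)–(d): allowed.
(b)–(c): allowed.
(b)–(d): forbidden (ΔL, ΔJ).
(c)–(d): forbidden (parity).
Allowed pairs: 3 of 6.

3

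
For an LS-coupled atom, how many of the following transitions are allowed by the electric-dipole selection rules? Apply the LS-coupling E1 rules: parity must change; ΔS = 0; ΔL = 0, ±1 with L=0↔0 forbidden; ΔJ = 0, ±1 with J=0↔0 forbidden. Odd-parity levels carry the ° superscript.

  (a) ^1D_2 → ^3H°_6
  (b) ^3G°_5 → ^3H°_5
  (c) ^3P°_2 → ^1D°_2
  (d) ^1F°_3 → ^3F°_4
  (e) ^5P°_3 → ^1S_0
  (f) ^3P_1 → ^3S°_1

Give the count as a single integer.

(a) forbidden (ΔS, ΔL, ΔJ fail)
(b) forbidden (parity fails)
(c) forbidden (parity, ΔS fail)
(d) forbidden (parity, ΔS fail)
(e) forbidden (ΔS, ΔJ fail)
(f) allowed
Total allowed: 1 of 6.

1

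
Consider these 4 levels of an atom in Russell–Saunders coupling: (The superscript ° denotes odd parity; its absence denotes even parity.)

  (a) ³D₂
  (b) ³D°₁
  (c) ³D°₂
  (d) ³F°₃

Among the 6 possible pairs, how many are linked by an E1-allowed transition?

3

(a)–(b): allowed.
(a)–(c): allowed.
(a)–(d): allowed.
(b)–(c): forbidden (parity).
(b)–(d): forbidden (parity, ΔJ).
(c)–(d): forbidden (parity).
Allowed pairs: 3 of 6.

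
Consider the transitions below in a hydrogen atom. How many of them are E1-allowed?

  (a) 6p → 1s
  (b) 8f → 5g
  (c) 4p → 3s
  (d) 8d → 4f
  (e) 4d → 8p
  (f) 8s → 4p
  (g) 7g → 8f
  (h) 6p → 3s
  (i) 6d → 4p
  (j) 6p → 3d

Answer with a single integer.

10

(a) allowed
(b) allowed
(c) allowed
(d) allowed
(e) allowed
(f) allowed
(g) allowed
(h) allowed
(i) allowed
(j) allowed
Total allowed: 10 of 10.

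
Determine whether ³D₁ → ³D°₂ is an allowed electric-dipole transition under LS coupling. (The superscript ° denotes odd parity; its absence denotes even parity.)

allowed

Parity must change: even → odd — ok.
ΔS = 0: S: 1 → 1 — ok.
ΔL = 0, ±1 (not L=0↔0): L: 2 → 2, ΔL = +0 — ok.
ΔJ = 0, ±1 (not J=0↔0): J: 1 → 2, ΔJ = +1 — ok.
All four E1 rules are satisfied.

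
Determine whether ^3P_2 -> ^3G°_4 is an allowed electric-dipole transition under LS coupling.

Reading off the term symbols: S 1→1, L 1→4, J 2→4, parity even→odd.
Parity must change: even → odd — satisfied.
ΔS = 0: S: 1 → 1 — satisfied.
ΔL = 0, ±1 (not L=0↔0): L: 1 → 4, ΔL = +3 — violated.
ΔJ = 0, ±1 (not J=0↔0): J: 2 → 4, ΔJ = +2 — violated.
Rule(s) violated: ΔL, ΔJ.

forbidden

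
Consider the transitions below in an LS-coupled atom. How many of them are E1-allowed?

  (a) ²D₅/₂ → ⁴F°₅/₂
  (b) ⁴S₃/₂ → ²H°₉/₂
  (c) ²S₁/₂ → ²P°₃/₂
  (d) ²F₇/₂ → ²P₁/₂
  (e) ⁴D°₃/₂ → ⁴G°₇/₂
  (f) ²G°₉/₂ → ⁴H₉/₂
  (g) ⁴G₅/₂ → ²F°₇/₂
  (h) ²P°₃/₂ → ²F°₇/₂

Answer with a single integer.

(a) forbidden (ΔS fails)
(b) forbidden (ΔS, ΔL, ΔJ fail)
(c) allowed
(d) forbidden (parity, ΔL, ΔJ fail)
(e) forbidden (parity, ΔL, ΔJ fail)
(f) forbidden (ΔS fails)
(g) forbidden (ΔS fails)
(h) forbidden (parity, ΔL, ΔJ fail)
Total allowed: 1 of 8.

1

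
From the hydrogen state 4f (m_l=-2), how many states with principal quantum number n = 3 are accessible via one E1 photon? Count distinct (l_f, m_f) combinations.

2

E1 requires Δl = ±1, so l_f ∈ {2, 4}; with 0 ≤ l_f ≤ n_f−1 = 2, the allowed l_f values are {2}.
For l_f = 2: m_f ∈ {m_i−1, m_i, m_i+1} ∩ [−2, 2] = {-2, -1} → 2 states.
Total: 2.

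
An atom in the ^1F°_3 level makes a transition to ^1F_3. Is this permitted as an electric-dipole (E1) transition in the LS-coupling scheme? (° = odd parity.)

allowed

ΔJ = 0, ±1 (not J=0↔0): J: 3 → 3, ΔJ = +0 — satisfied.
Parity must change: odd → even — satisfied.
ΔS = 0: S: 0 → 0 — satisfied.
ΔL = 0, ±1 (not L=0↔0): L: 3 → 3, ΔL = +0 — satisfied.
All four E1 rules are satisfied.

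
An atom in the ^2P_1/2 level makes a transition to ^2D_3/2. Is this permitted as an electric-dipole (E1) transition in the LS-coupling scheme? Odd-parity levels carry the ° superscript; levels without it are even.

Parity must change: even → even — fails.
ΔS = 0: S: 1/2 → 1/2 — passes.
ΔL = 0, ±1 (not L=0↔0): L: 1 → 2, ΔL = +1 — passes.
ΔJ = 0, ±1 (not J=0↔0): J: 1/2 → 3/2, ΔJ = +1 — passes.
Rule(s) violated: parity.

forbidden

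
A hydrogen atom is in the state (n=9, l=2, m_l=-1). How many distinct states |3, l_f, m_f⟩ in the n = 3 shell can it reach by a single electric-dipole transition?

E1 requires Δl = ±1, so l_f ∈ {1, 3}; with 0 ≤ l_f ≤ n_f−1 = 2, the allowed l_f values are {1}.
For l_f = 1: m_f ∈ {m_i−1, m_i, m_i+1} ∩ [−1, 1] = {-1, 0} → 2 states.
Total: 2.

2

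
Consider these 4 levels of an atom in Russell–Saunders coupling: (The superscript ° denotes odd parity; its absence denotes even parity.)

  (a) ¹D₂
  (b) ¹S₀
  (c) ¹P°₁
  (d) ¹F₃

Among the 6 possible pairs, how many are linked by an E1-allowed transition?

2

(a)–(b): forbidden (parity, ΔL, ΔJ).
(a)–(c): allowed.
(a)–(d): forbidden (parity).
(b)–(c): allowed.
(b)–(d): forbidden (parity, ΔL, ΔJ).
(c)–(d): forbidden (ΔL, ΔJ).
Allowed pairs: 2 of 6.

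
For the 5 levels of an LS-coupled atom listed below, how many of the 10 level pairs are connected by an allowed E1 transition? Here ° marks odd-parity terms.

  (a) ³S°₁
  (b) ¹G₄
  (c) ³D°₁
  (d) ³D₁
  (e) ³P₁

(a)–(b): forbidden (ΔS, ΔL, ΔJ).
(a)–(c): forbidden (parity, ΔL).
(a)–(d): forbidden (ΔL).
(a)–(e): allowed.
(b)–(c): forbidden (ΔS, ΔL, ΔJ).
(b)–(d): forbidden (parity, ΔS, ΔL, ΔJ).
(b)–(e): forbidden (parity, ΔS, ΔL, ΔJ).
(c)–(d): allowed.
(c)–(e): allowed.
(d)–(e): forbidden (parity).
Allowed pairs: 3 of 10.

3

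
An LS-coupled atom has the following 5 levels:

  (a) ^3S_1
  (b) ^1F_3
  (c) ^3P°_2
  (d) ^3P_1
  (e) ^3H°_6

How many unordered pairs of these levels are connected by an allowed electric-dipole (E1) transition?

(a)–(b): forbidden (parity, ΔS, ΔL, ΔJ).
(a)–(c): allowed.
(a)–(d): forbidden (parity).
(a)–(e): forbidden (ΔL, ΔJ).
(b)–(c): forbidden (ΔS, ΔL).
(b)–(d): forbidden (parity, ΔS, ΔL, ΔJ).
(b)–(e): forbidden (ΔS, ΔL, ΔJ).
(c)–(d): allowed.
(c)–(e): forbidden (parity, ΔL, ΔJ).
(d)–(e): forbidden (ΔL, ΔJ).
Allowed pairs: 2 of 10.

2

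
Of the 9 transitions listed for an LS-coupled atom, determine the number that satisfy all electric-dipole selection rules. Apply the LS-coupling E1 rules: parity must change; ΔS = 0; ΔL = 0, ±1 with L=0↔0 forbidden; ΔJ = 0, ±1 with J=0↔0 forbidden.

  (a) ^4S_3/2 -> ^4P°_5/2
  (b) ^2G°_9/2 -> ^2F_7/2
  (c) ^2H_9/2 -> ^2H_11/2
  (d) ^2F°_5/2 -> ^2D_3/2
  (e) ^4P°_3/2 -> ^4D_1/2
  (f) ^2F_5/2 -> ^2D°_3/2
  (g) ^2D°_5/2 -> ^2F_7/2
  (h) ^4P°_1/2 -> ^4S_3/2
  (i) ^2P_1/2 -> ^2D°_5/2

(a) allowed
(b) allowed
(c) forbidden (parity fails)
(d) allowed
(e) allowed
(f) allowed
(g) allowed
(h) allowed
(i) forbidden (ΔJ fails)
Total allowed: 7 of 9.

7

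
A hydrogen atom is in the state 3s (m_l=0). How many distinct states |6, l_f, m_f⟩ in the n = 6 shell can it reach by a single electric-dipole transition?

E1 requires Δl = ±1, so l_f ∈ {-1, 1}; with 0 ≤ l_f ≤ n_f−1 = 5, the allowed l_f values are {1}.
For l_f = 1: m_f ∈ {m_i−1, m_i, m_i+1} ∩ [−1, 1] = {-1, 0, 1} → 3 states.
Total: 3.

3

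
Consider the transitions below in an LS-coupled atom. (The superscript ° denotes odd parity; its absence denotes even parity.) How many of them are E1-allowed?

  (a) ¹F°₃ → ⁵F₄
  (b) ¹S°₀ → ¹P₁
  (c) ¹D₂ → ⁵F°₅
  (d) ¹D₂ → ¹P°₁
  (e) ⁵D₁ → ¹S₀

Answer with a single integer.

2

(a) forbidden (ΔS fails)
(b) allowed
(c) forbidden (ΔS, ΔJ fail)
(d) allowed
(e) forbidden (parity, ΔS, ΔL fail)
Total allowed: 2 of 5.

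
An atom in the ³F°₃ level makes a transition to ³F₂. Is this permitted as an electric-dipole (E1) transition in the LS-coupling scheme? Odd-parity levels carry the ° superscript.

Initial level: S=1, L=3, J=3, parity odd. Final level: S=1, L=3, J=2, parity even.
Parity must change: odd → even — ok.
ΔS = 0: S: 1 → 1 — ok.
ΔL = 0, ±1 (not L=0↔0): L: 3 → 3, ΔL = +0 — ok.
ΔJ = 0, ±1 (not J=0↔0): J: 3 → 2, ΔJ = -1 — ok.
All four E1 rules are satisfied.

allowed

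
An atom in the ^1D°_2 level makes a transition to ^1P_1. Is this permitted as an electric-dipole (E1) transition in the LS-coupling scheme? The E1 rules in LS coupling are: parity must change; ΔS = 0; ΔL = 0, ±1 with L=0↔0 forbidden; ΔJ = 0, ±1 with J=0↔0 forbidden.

Reading off the term symbols: S 0→0, L 2→1, J 2→1, parity odd→even.
Parity must change: odd → even — ✓.
ΔL = 0, ±1 (not L=0↔0): L: 2 → 1, ΔL = -1 — ✓.
ΔJ = 0, ±1 (not J=0↔0): J: 2 → 1, ΔJ = -1 — ✓.
ΔS = 0: S: 0 → 0 — ✓.
All four E1 rules are satisfied.

allowed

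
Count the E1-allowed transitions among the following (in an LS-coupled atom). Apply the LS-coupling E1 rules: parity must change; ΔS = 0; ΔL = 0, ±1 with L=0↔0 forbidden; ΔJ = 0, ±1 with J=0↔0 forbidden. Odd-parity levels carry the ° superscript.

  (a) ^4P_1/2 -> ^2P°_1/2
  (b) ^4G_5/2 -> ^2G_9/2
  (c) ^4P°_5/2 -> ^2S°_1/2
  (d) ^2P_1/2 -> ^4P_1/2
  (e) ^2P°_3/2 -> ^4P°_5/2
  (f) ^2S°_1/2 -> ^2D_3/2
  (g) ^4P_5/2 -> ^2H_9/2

0

(a) forbidden (ΔS fails)
(b) forbidden (parity, ΔS, ΔJ fail)
(c) forbidden (parity, ΔS, ΔJ fail)
(d) forbidden (parity, ΔS fail)
(e) forbidden (parity, ΔS fail)
(f) forbidden (ΔL fails)
(g) forbidden (parity, ΔS, ΔL, ΔJ fail)
Total allowed: 0 of 7.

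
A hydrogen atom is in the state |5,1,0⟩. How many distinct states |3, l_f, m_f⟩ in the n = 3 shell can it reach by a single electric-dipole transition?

4

E1 requires Δl = ±1, so l_f ∈ {0, 2}; with 0 ≤ l_f ≤ n_f−1 = 2, the allowed l_f values are {0, 2}.
For l_f = 0: m_f ∈ {m_i−1, m_i, m_i+1} ∩ [−0, 0] = {0} → 1 state.
For l_f = 2: m_f ∈ {m_i−1, m_i, m_i+1} ∩ [−2, 2] = {-1, 0, 1} → 3 states.
Total: 4.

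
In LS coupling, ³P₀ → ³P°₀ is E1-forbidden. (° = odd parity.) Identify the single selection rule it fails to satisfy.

Reading off the term symbols: S 1→1, L 1→1, J 0→0, parity even→odd.
Parity must change: even → odd — passes.
ΔJ = 0, ±1 (not J=0↔0): J: 0 → 0, ΔJ = +0 — fails.
ΔL = 0, ±1 (not L=0↔0): L: 1 → 1, ΔL = +0 — passes.
ΔS = 0: S: 1 → 1 — passes.

the J=0 ↔ J=0 exclusion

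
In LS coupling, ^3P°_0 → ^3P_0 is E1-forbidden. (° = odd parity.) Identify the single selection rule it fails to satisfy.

the J=0 ↔ J=0 exclusion

Initial level: S=1, L=1, J=0, parity odd. Final level: S=1, L=1, J=0, parity even.
Parity must change: odd → even — satisfied.
ΔS = 0: S: 1 → 1 — satisfied.
ΔL = 0, ±1 (not L=0↔0): L: 1 → 1, ΔL = +0 — satisfied.
ΔJ = 0, ±1 (not J=0↔0): J: 0 → 0, ΔJ = +0 — violated.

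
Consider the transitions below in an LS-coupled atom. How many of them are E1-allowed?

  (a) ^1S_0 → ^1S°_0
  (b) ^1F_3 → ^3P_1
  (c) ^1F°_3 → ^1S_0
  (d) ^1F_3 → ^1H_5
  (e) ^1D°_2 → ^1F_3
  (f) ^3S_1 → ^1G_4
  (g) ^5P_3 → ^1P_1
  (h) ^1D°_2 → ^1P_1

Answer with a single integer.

(a) forbidden (ΔL, ΔJ fail)
(b) forbidden (parity, ΔS, ΔL, ΔJ fail)
(c) forbidden (ΔL, ΔJ fail)
(d) forbidden (parity, ΔL, ΔJ fail)
(e) allowed
(f) forbidden (parity, ΔS, ΔL, ΔJ fail)
(g) forbidden (parity, ΔS, ΔJ fail)
(h) allowed
Total allowed: 2 of 8.

2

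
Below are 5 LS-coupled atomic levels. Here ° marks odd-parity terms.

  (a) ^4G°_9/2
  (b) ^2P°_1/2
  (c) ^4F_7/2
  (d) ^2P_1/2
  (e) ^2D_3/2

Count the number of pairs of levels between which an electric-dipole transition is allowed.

(a)–(b): forbidden (parity, ΔS, ΔL, ΔJ).
(a)–(c): allowed.
(a)–(d): forbidden (ΔS, ΔL, ΔJ).
(a)–(e): forbidden (ΔS, ΔL, ΔJ).
(b)–(c): forbidden (ΔS, ΔL, ΔJ).
(b)–(d): allowed.
(b)–(e): allowed.
(c)–(d): forbidden (parity, ΔS, ΔL, ΔJ).
(c)–(e): forbidden (parity, ΔS, ΔJ).
(d)–(e): forbidden (parity).
Allowed pairs: 3 of 10.

3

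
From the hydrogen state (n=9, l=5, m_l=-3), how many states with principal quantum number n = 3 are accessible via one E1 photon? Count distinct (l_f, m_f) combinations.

E1 requires l_f ∈ {4, 6}, but neither lies in [0, 2], so no final state is reachable.
Total: 0.

0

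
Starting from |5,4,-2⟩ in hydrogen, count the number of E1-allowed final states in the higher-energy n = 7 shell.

E1 requires Δl = ±1, so l_f ∈ {3, 5}; with 0 ≤ l_f ≤ n_f−1 = 6, the allowed l_f values are {3, 5}.
For l_f = 3: m_f ∈ {m_i−1, m_i, m_i+1} ∩ [−3, 3] = {-3, -2, -1} → 3 states.
For l_f = 5: m_f ∈ {m_i−1, m_i, m_i+1} ∩ [−5, 5] = {-3, -2, -1} → 3 states.
Total: 6.

6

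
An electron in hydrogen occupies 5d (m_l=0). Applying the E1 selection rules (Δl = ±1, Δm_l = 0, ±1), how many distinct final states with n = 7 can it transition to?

E1 requires Δl = ±1, so l_f ∈ {1, 3}; with 0 ≤ l_f ≤ n_f−1 = 6, the allowed l_f values are {1, 3}.
For l_f = 1: m_f ∈ {m_i−1, m_i, m_i+1} ∩ [−1, 1] = {-1, 0, 1} → 3 states.
For l_f = 3: m_f ∈ {m_i−1, m_i, m_i+1} ∩ [−3, 3] = {-1, 0, 1} → 3 states.
Total: 6.

6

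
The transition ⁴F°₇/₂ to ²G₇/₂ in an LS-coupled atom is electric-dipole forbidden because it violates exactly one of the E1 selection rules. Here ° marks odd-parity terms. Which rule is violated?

Initial level: S=3/2, L=3, J=7/2, parity odd. Final level: S=1/2, L=4, J=7/2, parity even.
Parity must change: odd → even — ✓.
ΔS = 0: S: 3/2 → 1/2 — ✗.
ΔL = 0, ±1 (not L=0↔0): L: 3 → 4, ΔL = +1 — ✓.
ΔJ = 0, ±1 (not J=0↔0): J: 7/2 → 7/2, ΔJ = +0 — ✓.

the ΔS = 0 rule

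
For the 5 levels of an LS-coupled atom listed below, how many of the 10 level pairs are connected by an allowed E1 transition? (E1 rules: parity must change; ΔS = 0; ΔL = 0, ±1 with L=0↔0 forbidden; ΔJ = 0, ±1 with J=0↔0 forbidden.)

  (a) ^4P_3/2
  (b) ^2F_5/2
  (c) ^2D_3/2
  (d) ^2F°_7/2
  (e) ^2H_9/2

(a)–(b): forbidden (parity, ΔS, ΔL).
(a)–(c): forbidden (parity, ΔS).
(a)–(d): forbidden (ΔS, ΔL, ΔJ).
(a)–(e): forbidden (parity, ΔS, ΔL, ΔJ).
(b)–(c): forbidden (parity).
(b)–(d): allowed.
(b)–(e): forbidden (parity, ΔL, ΔJ).
(c)–(d): forbidden (ΔJ).
(c)–(e): forbidden (parity, ΔL, ΔJ).
(d)–(e): forbidden (ΔL).
Allowed pairs: 1 of 10.

1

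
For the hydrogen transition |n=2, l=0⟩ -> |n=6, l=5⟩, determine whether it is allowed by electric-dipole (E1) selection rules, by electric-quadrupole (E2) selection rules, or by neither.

neither

Δl = 5 − 0 = +5; l_i + l_f = 5.
E1 (Δl = ±1): not satisfied.
E2 (Δl = 0,±2, l_i+l_f ≥ 2): not satisfied.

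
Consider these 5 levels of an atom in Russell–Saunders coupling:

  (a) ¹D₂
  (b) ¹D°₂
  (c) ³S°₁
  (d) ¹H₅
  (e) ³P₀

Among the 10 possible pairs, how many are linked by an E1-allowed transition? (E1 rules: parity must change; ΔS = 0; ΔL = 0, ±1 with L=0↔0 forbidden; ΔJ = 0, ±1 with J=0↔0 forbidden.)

(a)–(b): allowed.
(a)–(c): forbidden (ΔS, ΔL).
(a)–(d): forbidden (parity, ΔL, ΔJ).
(a)–(e): forbidden (parity, ΔS, ΔJ).
(b)–(c): forbidden (parity, ΔS, ΔL).
(b)–(d): forbidden (ΔL, ΔJ).
(b)–(e): forbidden (ΔS, ΔJ).
(c)–(d): forbidden (ΔS, ΔL, ΔJ).
(c)–(e): allowed.
(d)–(e): forbidden (parity, ΔS, ΔL, ΔJ).
Allowed pairs: 2 of 10.

2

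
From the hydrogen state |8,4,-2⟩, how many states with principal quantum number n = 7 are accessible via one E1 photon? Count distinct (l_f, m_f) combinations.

E1 requires Δl = ±1, so l_f ∈ {3, 5}; with 0 ≤ l_f ≤ n_f−1 = 6, the allowed l_f values are {3, 5}.
For l_f = 3: m_f ∈ {m_i−1, m_i, m_i+1} ∩ [−3, 3] = {-3, -2, -1} → 3 states.
For l_f = 5: m_f ∈ {m_i−1, m_i, m_i+1} ∩ [−5, 5] = {-3, -2, -1} → 3 states.
Total: 6.

6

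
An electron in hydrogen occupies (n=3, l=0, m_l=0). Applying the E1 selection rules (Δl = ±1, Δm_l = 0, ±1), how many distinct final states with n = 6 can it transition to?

3

E1 requires Δl = ±1, so l_f ∈ {-1, 1}; with 0 ≤ l_f ≤ n_f−1 = 5, the allowed l_f values are {1}.
For l_f = 1: m_f ∈ {m_i−1, m_i, m_i+1} ∩ [−1, 1] = {-1, 0, 1} → 3 states.
Total: 3.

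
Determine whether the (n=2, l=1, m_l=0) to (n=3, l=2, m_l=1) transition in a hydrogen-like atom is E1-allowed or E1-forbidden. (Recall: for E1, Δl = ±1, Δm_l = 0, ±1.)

allowed

Δl = 2 − 1 = +1; the E1 rule Δl = ±1 is satisfied.
m_l: 0 → 1 (Δm_l = +1). |Δm_l| ≤ 1 satisfied.
All E1 selection rules are satisfied.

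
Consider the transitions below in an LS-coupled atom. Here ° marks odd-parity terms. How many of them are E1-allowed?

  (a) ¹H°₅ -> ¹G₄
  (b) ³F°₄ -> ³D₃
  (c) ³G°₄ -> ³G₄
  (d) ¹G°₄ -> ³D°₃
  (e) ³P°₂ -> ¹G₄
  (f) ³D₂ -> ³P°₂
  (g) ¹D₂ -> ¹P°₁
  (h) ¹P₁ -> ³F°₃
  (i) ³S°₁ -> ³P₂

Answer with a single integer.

(a) allowed
(b) allowed
(c) allowed
(d) forbidden (parity, ΔS, ΔL fail)
(e) forbidden (ΔS, ΔL, ΔJ fail)
(f) allowed
(g) allowed
(h) forbidden (ΔS, ΔL, ΔJ fail)
(i) allowed
Total allowed: 6 of 9.

6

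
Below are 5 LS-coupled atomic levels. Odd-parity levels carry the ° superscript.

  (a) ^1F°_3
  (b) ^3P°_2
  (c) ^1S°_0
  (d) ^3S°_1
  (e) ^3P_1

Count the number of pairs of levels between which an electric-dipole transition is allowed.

(a)–(b): forbidden (parity, ΔS, ΔL).
(a)–(c): forbidden (parity, ΔL, ΔJ).
(a)–(d): forbidden (parity, ΔS, ΔL, ΔJ).
(a)–(e): forbidden (ΔS, ΔL, ΔJ).
(b)–(c): forbidden (parity, ΔS, ΔJ).
(b)–(d): forbidden (parity).
(b)–(e): allowed.
(c)–(d): forbidden (parity, ΔS, ΔL).
(c)–(e): forbidden (ΔS).
(d)–(e): allowed.
Allowed pairs: 2 of 10.

2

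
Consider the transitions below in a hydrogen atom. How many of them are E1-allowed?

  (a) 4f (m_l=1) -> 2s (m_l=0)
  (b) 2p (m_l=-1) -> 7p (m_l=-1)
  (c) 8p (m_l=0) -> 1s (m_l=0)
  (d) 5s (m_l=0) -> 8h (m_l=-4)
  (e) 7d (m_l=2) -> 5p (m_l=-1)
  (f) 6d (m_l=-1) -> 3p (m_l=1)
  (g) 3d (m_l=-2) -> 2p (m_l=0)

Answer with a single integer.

1

(a) forbidden — Δl = -3 (E1 requires Δl = ±1)
(b) forbidden — Δl = +0 (E1 requires Δl = ±1)
(c) allowed
(d) forbidden — Δl = +5 (E1 requires Δl = ±1); Δm_l = -4 (E1 requires Δm_l = 0, ±1)
(e) forbidden — Δm_l = -3 (E1 requires Δm_l = 0, ±1)
(f) forbidden — Δm_l = +2 (E1 requires Δm_l = 0, ±1)
(g) forbidden — Δm_l = +2 (E1 requires Δm_l = 0, ±1)
Total allowed: 1 of 7.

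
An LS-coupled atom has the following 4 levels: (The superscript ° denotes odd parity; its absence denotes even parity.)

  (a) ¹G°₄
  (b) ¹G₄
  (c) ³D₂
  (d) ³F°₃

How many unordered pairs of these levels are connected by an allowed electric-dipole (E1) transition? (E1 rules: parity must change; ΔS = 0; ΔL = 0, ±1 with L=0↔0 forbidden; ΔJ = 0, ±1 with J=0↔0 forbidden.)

(a)–(b): allowed.
(a)–(c): forbidden (ΔS, ΔL, ΔJ).
(a)–(d): forbidden (parity, ΔS).
(b)–(c): forbidden (parity, ΔS, ΔL, ΔJ).
(b)–(d): forbidden (ΔS).
(c)–(d): allowed.
Allowed pairs: 2 of 6.

2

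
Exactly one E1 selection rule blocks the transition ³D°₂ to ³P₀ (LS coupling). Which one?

Reading off the term symbols: S 1→1, L 2→1, J 2→0, parity odd→even.
Parity must change: odd → even — satisfied.
ΔS = 0: S: 1 → 1 — satisfied.
ΔL = 0, ±1 (not L=0↔0): L: 2 → 1, ΔL = -1 — satisfied.
ΔJ = 0, ±1 (not J=0↔0): J: 2 → 0, ΔJ = -2 — violated.

the ΔJ = 0, ±1 rule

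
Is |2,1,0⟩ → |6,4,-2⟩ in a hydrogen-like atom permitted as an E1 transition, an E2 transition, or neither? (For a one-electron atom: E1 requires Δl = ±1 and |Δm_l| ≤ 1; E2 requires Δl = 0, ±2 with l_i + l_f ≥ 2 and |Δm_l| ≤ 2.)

Δl = 4 − 1 = +3; l_i + l_f = 5.
Δm_l = -2.
E1 (Δl = ±1, |Δm_l| ≤ 1): not satisfied.
E2 (Δl = 0,±2, l_i+l_f ≥ 2, |Δm_l| ≤ 2): not satisfied.

neither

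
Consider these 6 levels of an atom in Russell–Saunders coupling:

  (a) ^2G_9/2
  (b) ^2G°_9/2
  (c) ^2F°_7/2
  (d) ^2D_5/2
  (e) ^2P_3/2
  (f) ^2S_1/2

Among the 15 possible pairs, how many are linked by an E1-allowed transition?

3

(a)–(b): allowed.
(a)–(c): allowed.
(a)–(d): forbidden (parity, ΔL, ΔJ).
(a)–(e): forbidden (parity, ΔL, ΔJ).
(a)–(f): forbidden (parity, ΔL, ΔJ).
(b)–(c): forbidden (parity).
(b)–(d): forbidden (ΔL, ΔJ).
(b)–(e): forbidden (ΔL, ΔJ).
(b)–(f): forbidden (ΔL, ΔJ).
(c)–(d): allowed.
(c)–(e): forbidden (ΔL, ΔJ).
(c)–(f): forbidden (ΔL, ΔJ).
(d)–(e): forbidden (parity).
(d)–(f): forbidden (parity, ΔL, ΔJ).
(e)–(f): forbidden (parity).
Allowed pairs: 3 of 15.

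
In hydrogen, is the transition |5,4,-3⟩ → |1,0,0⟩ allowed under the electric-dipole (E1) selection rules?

forbidden

Initial l = 4, final l = 0, so Δl = -4. E1 requires Δl = ±1: fails.
Δm_l = 0 − (-3) = +3. E1 requires Δm_l = 0, ±1: fails.
The transition is electric-dipole forbidden.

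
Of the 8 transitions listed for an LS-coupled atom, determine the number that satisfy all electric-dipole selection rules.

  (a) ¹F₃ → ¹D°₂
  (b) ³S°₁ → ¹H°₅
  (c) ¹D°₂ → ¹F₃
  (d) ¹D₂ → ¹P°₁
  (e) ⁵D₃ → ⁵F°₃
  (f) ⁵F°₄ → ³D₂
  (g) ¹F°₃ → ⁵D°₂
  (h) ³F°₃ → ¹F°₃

4

(a) allowed
(b) forbidden (parity, ΔS, ΔL, ΔJ fail)
(c) allowed
(d) allowed
(e) allowed
(f) forbidden (ΔS, ΔJ fail)
(g) forbidden (parity, ΔS fail)
(h) forbidden (parity, ΔS fail)
Total allowed: 4 of 8.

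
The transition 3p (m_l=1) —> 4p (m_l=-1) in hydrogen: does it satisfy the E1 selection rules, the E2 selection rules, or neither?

E2

Δl = 1 − 1 = +0; l_i + l_f = 2.
Δm_l = -2.
E1 (Δl = ±1, |Δm_l| ≤ 1): not satisfied.
E2 (Δl = 0,±2, l_i+l_f ≥ 2, |Δm_l| ≤ 2): satisfied.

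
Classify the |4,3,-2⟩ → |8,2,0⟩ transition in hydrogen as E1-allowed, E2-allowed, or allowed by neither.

neither

Δl = 2 − 3 = -1; l_i + l_f = 5.
Δm_l = +2.
E1 (Δl = ±1, |Δm_l| ≤ 1): not satisfied.
E2 (Δl = 0,±2, l_i+l_f ≥ 2, |Δm_l| ≤ 2): not satisfied.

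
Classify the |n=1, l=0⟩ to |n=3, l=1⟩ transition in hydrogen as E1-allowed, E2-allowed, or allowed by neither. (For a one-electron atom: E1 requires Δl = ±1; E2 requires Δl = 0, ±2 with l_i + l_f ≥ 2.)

E1

Δl = 1 − 0 = +1; l_i + l_f = 1.
E1 (Δl = ±1): satisfied.
E2 (Δl = 0,±2, l_i+l_f ≥ 2): not satisfied.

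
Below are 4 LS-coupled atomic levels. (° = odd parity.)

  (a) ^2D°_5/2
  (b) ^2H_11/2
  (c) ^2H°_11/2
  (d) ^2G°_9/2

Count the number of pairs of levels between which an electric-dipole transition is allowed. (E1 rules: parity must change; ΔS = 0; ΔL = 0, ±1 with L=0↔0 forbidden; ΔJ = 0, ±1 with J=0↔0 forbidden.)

(a)–(b): forbidden (ΔL, ΔJ).
(a)–(c): forbidden (parity, ΔL, ΔJ).
(a)–(d): forbidden (parity, ΔL, ΔJ).
(b)–(c): allowed.
(b)–(d): allowed.
(c)–(d): forbidden (parity).
Allowed pairs: 2 of 6.

2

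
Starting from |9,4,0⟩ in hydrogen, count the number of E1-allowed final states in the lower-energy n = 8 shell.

6

E1 requires Δl = ±1, so l_f ∈ {3, 5}; with 0 ≤ l_f ≤ n_f−1 = 7, the allowed l_f values are {3, 5}.
For l_f = 3: m_f ∈ {m_i−1, m_i, m_i+1} ∩ [−3, 3] = {-1, 0, 1} → 3 states.
For l_f = 5: m_f ∈ {m_i−1, m_i, m_i+1} ∩ [−5, 5] = {-1, 0, 1} → 3 states.
Total: 6.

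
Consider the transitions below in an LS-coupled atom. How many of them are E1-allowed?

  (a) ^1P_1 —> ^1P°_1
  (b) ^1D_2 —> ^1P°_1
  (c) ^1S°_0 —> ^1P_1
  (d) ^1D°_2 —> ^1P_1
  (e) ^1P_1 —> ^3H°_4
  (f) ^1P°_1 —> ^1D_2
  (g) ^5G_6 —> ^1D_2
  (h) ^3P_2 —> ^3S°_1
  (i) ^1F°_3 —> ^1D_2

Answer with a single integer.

(a) allowed
(b) allowed
(c) allowed
(d) allowed
(e) forbidden (ΔS, ΔL, ΔJ fail)
(f) allowed
(g) forbidden (parity, ΔS, ΔL, ΔJ fail)
(h) allowed
(i) allowed
Total allowed: 7 of 9.

7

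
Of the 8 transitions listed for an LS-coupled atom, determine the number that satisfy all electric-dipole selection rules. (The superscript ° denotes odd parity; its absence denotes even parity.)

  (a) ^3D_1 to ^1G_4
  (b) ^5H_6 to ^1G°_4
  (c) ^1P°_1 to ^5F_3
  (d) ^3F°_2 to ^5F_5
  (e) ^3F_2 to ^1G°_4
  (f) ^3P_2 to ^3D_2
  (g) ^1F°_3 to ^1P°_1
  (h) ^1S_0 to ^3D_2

(a) forbidden (parity, ΔS, ΔL, ΔJ fail)
(b) forbidden (ΔS, ΔJ fail)
(c) forbidden (ΔS, ΔL, ΔJ fail)
(d) forbidden (ΔS, ΔJ fail)
(e) forbidden (ΔS, ΔJ fail)
(f) forbidden (parity fails)
(g) forbidden (parity, ΔL, ΔJ fail)
(h) forbidden (parity, ΔS, ΔL, ΔJ fail)
Total allowed: 0 of 8.

0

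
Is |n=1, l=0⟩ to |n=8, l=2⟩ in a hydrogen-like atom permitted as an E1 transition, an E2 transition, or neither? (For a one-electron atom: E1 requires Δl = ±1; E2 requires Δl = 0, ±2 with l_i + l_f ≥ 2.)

Δl = 2 − 0 = +2; l_i + l_f = 2.
E1 (Δl = ±1): not satisfied.
E2 (Δl = 0,±2, l_i+l_f ≥ 2): satisfied.

E2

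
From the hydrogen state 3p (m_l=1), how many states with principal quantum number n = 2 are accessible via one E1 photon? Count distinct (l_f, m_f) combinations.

1

E1 requires Δl = ±1, so l_f ∈ {0, 2}; with 0 ≤ l_f ≤ n_f−1 = 1, the allowed l_f values are {0}.
For l_f = 0: m_f ∈ {m_i−1, m_i, m_i+1} ∩ [−0, 0] = {0} → 1 state.
Total: 1.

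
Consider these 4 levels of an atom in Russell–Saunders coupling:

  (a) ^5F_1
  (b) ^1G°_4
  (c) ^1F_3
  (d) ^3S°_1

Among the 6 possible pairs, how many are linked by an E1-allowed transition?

1

(a)–(b): forbidden (ΔS, ΔJ).
(a)–(c): forbidden (parity, ΔS, ΔJ).
(a)–(d): forbidden (ΔS, ΔL).
(b)–(c): allowed.
(b)–(d): forbidden (parity, ΔS, ΔL, ΔJ).
(c)–(d): forbidden (ΔS, ΔL, ΔJ).
Allowed pairs: 1 of 6.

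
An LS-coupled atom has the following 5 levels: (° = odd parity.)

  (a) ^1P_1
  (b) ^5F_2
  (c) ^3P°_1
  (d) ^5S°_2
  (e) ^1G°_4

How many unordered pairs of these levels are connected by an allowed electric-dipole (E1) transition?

(a)–(b): forbidden (parity, ΔS, ΔL).
(a)–(c): forbidden (ΔS).
(a)–(d): forbidden (ΔS).
(a)–(e): forbidden (ΔL, ΔJ).
(b)–(c): forbidden (ΔS, ΔL).
(b)–(d): forbidden (ΔL).
(b)–(e): forbidden (ΔS, ΔJ).
(c)–(d): forbidden (parity, ΔS).
(c)–(e): forbidden (parity, ΔS, ΔL, ΔJ).
(d)–(e): forbidden (parity, ΔS, ΔL, ΔJ).
Allowed pairs: 0 of 10.

0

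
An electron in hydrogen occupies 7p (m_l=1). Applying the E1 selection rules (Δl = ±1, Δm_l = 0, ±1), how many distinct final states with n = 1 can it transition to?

E1 requires Δl = ±1, so l_f ∈ {0, 2}; with 0 ≤ l_f ≤ n_f−1 = 0, the allowed l_f values are {0}.
For l_f = 0: m_f ∈ {m_i−1, m_i, m_i+1} ∩ [−0, 0] = {0} → 1 state.
Total: 1.

1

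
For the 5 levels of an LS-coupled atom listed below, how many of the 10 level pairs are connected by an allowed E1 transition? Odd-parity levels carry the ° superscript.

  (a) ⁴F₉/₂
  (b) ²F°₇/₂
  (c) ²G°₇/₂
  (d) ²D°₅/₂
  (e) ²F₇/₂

(a)–(b): forbidden (ΔS).
(a)–(c): forbidden (ΔS).
(a)–(d): forbidden (ΔS, ΔJ).
(a)–(e): forbidden (parity, ΔS).
(b)–(c): forbidden (parity).
(b)–(d): forbidden (parity).
(b)–(e): allowed.
(c)–(d): forbidden (parity, ΔL).
(c)–(e): allowed.
(d)–(e): allowed.
Allowed pairs: 3 of 10.

3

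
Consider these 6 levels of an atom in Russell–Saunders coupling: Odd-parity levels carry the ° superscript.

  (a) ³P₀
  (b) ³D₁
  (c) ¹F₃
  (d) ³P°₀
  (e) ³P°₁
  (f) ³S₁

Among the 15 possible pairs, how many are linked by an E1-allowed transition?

5

(a)–(b): forbidden (parity).
(a)–(c): forbidden (parity, ΔS, ΔL, ΔJ).
(a)–(d): forbidden (ΔJ).
(a)–(e): allowed.
(a)–(f): forbidden (parity).
(b)–(c): forbidden (parity, ΔS, ΔJ).
(b)–(d): allowed.
(b)–(e): allowed.
(b)–(f): forbidden (parity, ΔL).
(c)–(d): forbidden (ΔS, ΔL, ΔJ).
(c)–(e): forbidden (ΔS, ΔL, ΔJ).
(c)–(f): forbidden (parity, ΔS, ΔL, ΔJ).
(d)–(e): forbidden (parity).
(d)–(f): allowed.
(e)–(f): allowed.
Allowed pairs: 5 of 15.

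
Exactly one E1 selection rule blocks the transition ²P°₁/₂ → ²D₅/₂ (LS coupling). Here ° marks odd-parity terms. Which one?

the ΔJ = 0, ±1 rule

Initial level: S=1/2, L=1, J=1/2, parity odd. Final level: S=1/2, L=2, J=5/2, parity even.
Parity must change: odd → even — ok.
ΔS = 0: S: 1/2 → 1/2 — ok.
ΔL = 0, ±1 (not L=0↔0): L: 1 → 2, ΔL = +1 — ok.
ΔJ = 0, ±1 (not J=0↔0): J: 1/2 → 5/2, ΔJ = +2 — fails.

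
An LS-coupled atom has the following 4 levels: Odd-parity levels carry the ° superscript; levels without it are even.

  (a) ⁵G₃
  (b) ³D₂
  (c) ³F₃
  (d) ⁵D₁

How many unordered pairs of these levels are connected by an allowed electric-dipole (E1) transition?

0

(a)–(b): forbidden (parity, ΔS, ΔL).
(a)–(c): forbidden (parity, ΔS).
(a)–(d): forbidden (parity, ΔL, ΔJ).
(b)–(c): forbidden (parity).
(b)–(d): forbidden (parity, ΔS).
(c)–(d): forbidden (parity, ΔS, ΔJ).
Allowed pairs: 0 of 6.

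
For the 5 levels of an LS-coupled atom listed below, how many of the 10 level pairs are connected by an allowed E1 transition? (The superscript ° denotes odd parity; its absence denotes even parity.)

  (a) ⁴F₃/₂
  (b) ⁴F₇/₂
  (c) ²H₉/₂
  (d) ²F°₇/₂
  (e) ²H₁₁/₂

0

(a)–(b): forbidden (parity, ΔJ).
(a)–(c): forbidden (parity, ΔS, ΔL, ΔJ).
(a)–(d): forbidden (ΔS, ΔJ).
(a)–(e): forbidden (parity, ΔS, ΔL, ΔJ).
(b)–(c): forbidden (parity, ΔS, ΔL).
(b)–(d): forbidden (ΔS).
(b)–(e): forbidden (parity, ΔS, ΔL, ΔJ).
(c)–(d): forbidden (ΔL).
(c)–(e): forbidden (parity).
(d)–(e): forbidden (ΔL, ΔJ).
Allowed pairs: 0 of 10.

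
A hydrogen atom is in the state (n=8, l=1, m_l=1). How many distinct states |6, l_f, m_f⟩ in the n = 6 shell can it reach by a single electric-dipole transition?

4

E1 requires Δl = ±1, so l_f ∈ {0, 2}; with 0 ≤ l_f ≤ n_f−1 = 5, the allowed l_f values are {0, 2}.
For l_f = 0: m_f ∈ {m_i−1, m_i, m_i+1} ∩ [−0, 0] = {0} → 1 state.
For l_f = 2: m_f ∈ {m_i−1, m_i, m_i+1} ∩ [−2, 2] = {0, 1, 2} → 3 states.
Total: 4.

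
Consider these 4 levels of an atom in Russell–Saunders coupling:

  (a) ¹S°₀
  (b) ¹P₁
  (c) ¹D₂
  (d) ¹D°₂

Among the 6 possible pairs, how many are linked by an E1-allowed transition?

(a)–(b): allowed.
(a)–(c): forbidden (ΔL, ΔJ).
(a)–(d): forbidden (parity, ΔL, ΔJ).
(b)–(c): forbidden (parity).
(b)–(d): allowed.
(c)–(d): allowed.
Allowed pairs: 3 of 6.

3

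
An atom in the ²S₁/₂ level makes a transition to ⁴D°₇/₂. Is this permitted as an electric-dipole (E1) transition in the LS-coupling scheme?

forbidden

Reading off the term symbols: S 1/2→3/2, L 0→2, J 1/2→7/2, parity even→odd.
Parity must change: even → odd — ok.
ΔS = 0: S: 1/2 → 3/2 — fails.
ΔL = 0, ±1 (not L=0↔0): L: 0 → 2, ΔL = +2 — fails.
ΔJ = 0, ±1 (not J=0↔0): J: 1/2 → 7/2, ΔJ = +3 — fails.
Rule(s) violated: ΔS, ΔL, ΔJ.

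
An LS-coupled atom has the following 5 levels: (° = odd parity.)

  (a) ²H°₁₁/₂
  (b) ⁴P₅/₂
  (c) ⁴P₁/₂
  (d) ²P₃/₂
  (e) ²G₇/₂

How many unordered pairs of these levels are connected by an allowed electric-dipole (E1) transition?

0

(a)–(b): forbidden (ΔS, ΔL, ΔJ).
(a)–(c): forbidden (ΔS, ΔL, ΔJ).
(a)–(d): forbidden (ΔL, ΔJ).
(a)–(e): forbidden (ΔJ).
(b)–(c): forbidden (parity, ΔJ).
(b)–(d): forbidden (parity, ΔS).
(b)–(e): forbidden (parity, ΔS, ΔL).
(c)–(d): forbidden (parity, ΔS).
(c)–(e): forbidden (parity, ΔS, ΔL, ΔJ).
(d)–(e): forbidden (parity, ΔL, ΔJ).
Allowed pairs: 0 of 10.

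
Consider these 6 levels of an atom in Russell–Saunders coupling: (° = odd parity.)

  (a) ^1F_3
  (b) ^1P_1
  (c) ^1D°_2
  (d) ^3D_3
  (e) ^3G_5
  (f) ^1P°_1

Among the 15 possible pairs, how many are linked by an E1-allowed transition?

(a)–(b): forbidden (parity, ΔL, ΔJ).
(a)–(c): allowed.
(a)–(d): forbidden (parity, ΔS).
(a)–(e): forbidden (parity, ΔS, ΔJ).
(a)–(f): forbidden (ΔL, ΔJ).
(b)–(c): allowed.
(b)–(d): forbidden (parity, ΔS, ΔJ).
(b)–(e): forbidden (parity, ΔS, ΔL, ΔJ).
(b)–(f): allowed.
(c)–(d): forbidden (ΔS).
(c)–(e): forbidden (ΔS, ΔL, ΔJ).
(c)–(f): forbidden (parity).
(d)–(e): forbidden (parity, ΔL, ΔJ).
(d)–(f): forbidden (ΔS, ΔJ).
(e)–(f): forbidden (ΔS, ΔL, ΔJ).
Allowed pairs: 3 of 15.

3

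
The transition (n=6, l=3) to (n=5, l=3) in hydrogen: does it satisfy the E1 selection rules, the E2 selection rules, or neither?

E2

Δl = 3 − 3 = +0; l_i + l_f = 6.
E1 (Δl = ±1): not satisfied.
E2 (Δl = 0,±2, l_i+l_f ≥ 2): satisfied.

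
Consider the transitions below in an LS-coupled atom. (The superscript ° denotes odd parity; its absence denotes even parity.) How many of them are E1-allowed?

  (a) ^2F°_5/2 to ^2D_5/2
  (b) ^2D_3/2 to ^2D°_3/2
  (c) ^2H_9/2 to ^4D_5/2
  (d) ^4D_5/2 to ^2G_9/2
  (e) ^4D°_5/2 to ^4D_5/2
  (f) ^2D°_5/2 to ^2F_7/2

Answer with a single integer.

4

(a) allowed
(b) allowed
(c) forbidden (parity, ΔS, ΔL, ΔJ fail)
(d) forbidden (parity, ΔS, ΔL, ΔJ fail)
(e) allowed
(f) allowed
Total allowed: 4 of 6.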